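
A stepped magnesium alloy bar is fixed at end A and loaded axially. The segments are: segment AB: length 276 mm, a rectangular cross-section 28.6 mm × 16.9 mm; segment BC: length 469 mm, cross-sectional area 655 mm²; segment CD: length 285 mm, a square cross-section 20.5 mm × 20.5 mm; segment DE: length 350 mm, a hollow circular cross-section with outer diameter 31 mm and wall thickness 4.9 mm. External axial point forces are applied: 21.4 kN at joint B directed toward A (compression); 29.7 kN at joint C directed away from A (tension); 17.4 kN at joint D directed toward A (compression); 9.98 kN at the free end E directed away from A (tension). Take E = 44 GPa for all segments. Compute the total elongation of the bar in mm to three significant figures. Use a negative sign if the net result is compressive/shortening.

Internal axial forces (sectioning from the free end, tension +): N_DE = 9.98 kN, N_CD = -7.42 kN, N_BC = 22.28 kN, N_AB = 0.88 kN.
A_AB = 483.3 mm².
A_CD = 420.2 mm².
A_DE = 401.8 mm².
δ_AB = 880·276/(483.3·44000) = 0.01142 mm
δ_BC = 22280·469/(655·44000) = 0.3626 mm
δ_CD = -7420·285/(420.2·44000) = -0.1144 mm
δ_DE = 9980·350/(401.8·44000) = 0.1976 mm
δ = Σδ_i = 0.4572 mm.

0.457 mm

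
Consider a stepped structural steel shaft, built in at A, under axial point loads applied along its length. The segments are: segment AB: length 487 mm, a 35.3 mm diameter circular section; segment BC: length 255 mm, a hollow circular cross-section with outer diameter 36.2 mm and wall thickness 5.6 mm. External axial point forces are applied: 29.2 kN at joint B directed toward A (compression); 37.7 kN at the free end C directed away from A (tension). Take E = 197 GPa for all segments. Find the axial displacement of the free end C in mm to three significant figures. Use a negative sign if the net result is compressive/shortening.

Internal axial forces (sectioning from the free end, tension +): N_BC = 37.7 kN, N_AB = 8.5 kN.
A_AB = 978.7 mm².
A_BC = 538.3 mm².
δ_AB = 8500·487/(978.7·197000) = 0.02147 mm
δ_BC = 37700·255/(538.3·197000) = 0.09065 mm
δ = Σδ_i = 0.1121 mm.

0.112 mm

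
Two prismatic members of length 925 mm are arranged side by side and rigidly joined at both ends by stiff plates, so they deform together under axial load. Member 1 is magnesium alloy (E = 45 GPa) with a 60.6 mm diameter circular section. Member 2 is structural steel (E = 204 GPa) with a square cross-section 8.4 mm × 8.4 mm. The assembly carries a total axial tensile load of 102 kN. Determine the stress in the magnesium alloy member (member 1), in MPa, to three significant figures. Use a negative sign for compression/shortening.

31.8 MPa

A_1 = 2884 mm².
A_2 = 70.56 mm².
Equal strain + equilibrium ⇒ each member carries load in proportion to AE: A₁E₁ = 129800000 N, A₂E₂ = 14390000 N, ΣAE = 144200000 N.
σ₁ = P·E₁/ΣAE = 102000·45000/144200000 = 31.83 MPa.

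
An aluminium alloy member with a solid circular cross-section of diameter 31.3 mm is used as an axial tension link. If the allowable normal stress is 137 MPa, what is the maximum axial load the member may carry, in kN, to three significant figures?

105 kN

A = 769.4 mm².
P_max = σ_allow · A = 137 · 769.4 = 105400 N = 105.4 kN.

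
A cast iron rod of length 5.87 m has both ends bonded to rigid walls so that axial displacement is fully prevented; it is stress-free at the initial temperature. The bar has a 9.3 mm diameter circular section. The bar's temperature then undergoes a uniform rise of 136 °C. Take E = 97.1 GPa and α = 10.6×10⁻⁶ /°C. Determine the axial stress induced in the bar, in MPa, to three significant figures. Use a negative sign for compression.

Free thermal expansion αLΔT = 10.6e-6 · 5870 · 136 = 8.462 mm.
The walls impose strain ε = −(8.462)/5870 = -1.4416e-03; σ = Eε = 97100 · -1.4416e-03 = -140 MPa.

-140 MPa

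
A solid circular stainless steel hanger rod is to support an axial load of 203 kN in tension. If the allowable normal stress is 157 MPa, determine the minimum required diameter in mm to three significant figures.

40.6 mm

Required area A ≥ P/σ_allow = 203000/157 = 1293 mm².
For a solid circular section, d ≥ √(4A/π) = 40.57 mm.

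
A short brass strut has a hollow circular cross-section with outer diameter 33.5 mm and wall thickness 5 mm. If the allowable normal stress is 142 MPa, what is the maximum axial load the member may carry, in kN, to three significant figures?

A = 447.7 mm².
P_max = σ_allow · A = 142 · 447.7 = 63570 N = 63.57 kN.

63.6 kN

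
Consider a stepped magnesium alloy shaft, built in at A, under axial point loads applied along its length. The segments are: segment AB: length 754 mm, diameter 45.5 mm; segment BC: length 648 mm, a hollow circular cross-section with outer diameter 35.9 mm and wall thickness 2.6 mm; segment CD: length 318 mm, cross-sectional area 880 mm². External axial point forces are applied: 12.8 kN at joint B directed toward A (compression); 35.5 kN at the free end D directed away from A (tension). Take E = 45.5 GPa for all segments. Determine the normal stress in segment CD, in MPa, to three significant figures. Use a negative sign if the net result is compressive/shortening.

40.3 MPa

Internal axial forces (sectioning from the free end, tension +): N_CD = 35.5 kN, N_BC = 35.5 kN, N_AB = 22.7 kN.
σ_CD = N_CD/A_CD = 35500/880 = 40.34 MPa.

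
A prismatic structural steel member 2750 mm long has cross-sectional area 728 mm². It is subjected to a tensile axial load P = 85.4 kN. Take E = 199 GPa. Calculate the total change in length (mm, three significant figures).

1.62 mm

δ_mech = NL/(AE) = 85400·2750/(728·199000) = 1.621 mm.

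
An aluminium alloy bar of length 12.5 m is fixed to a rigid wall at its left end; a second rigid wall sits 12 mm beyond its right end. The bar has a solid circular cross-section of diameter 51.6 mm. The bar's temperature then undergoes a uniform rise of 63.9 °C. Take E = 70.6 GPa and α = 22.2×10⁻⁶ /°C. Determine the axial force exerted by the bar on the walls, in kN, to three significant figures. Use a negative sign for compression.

Free thermal expansion αLΔT = 22.2e-6 · 12500 · 63.9 = 17.73 mm.
The walls engage after the gap closes; constrained expansion = 17.73 − 12 = 5.732 mm.
The walls impose strain ε = −(5.732)/12500 = -4.5858e-04; σ = Eε = 70600 · -4.5858e-04 = -32.38 MPa.
Wall reaction R = σ·A = -32.38·2091 = -67700 N = -67.7 kN.

-67.7 kN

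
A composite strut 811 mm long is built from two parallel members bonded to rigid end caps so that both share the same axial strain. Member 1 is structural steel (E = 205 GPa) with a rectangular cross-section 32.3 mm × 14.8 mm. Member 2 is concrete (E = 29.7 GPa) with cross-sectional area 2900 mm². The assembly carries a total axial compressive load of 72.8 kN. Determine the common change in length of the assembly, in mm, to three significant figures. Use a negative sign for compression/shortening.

-0.321 mm

A_1 = 478 mm².
Equal strain + equilibrium ⇒ each member carries load in proportion to AE: A₁E₁ = 98000000 N, A₂E₂ = 86130000 N, ΣAE = 184100000 N.
δ = PL/ΣAE = -72800·811/184100000 = -0.3207 mm.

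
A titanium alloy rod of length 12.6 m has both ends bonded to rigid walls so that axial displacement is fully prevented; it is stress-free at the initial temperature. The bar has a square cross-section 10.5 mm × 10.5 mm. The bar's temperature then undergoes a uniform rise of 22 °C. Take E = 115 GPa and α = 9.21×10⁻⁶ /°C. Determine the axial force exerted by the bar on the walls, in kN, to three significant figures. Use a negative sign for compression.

-2.57 kN

Free thermal expansion αLΔT = 9.21e-6 · 12600 · 22 = 2.553 mm.
The walls impose strain ε = −(2.553)/12600 = -2.0262e-04; σ = Eε = 115000 · -2.0262e-04 = -23.3 MPa.
Wall reaction R = σ·A = -23.3·110.2 = -2569 N = -2.569 kN.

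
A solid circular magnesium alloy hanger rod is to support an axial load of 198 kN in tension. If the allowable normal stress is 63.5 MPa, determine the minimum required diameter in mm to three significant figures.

63.0 mm

Required area A ≥ P/σ_allow = 198000/63.5 = 3118 mm².
For a solid circular section, d ≥ √(4A/π) = 63.01 mm.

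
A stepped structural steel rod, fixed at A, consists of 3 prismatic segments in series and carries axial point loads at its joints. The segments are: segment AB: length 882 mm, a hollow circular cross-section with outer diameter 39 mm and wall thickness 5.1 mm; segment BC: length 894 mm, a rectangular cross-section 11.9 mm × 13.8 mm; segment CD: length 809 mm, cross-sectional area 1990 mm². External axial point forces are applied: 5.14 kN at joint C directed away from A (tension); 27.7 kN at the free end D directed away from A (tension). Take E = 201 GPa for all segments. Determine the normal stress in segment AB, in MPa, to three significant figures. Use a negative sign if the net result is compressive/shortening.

60.5 MPa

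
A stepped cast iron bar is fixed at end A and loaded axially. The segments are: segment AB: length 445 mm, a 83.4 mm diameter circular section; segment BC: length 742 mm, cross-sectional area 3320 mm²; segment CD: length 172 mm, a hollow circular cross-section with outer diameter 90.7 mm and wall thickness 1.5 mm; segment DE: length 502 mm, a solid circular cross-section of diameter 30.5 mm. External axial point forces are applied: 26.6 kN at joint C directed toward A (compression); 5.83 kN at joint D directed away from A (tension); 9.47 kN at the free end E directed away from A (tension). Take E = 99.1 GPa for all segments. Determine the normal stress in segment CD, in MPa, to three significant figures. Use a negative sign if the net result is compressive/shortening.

36.4 MPa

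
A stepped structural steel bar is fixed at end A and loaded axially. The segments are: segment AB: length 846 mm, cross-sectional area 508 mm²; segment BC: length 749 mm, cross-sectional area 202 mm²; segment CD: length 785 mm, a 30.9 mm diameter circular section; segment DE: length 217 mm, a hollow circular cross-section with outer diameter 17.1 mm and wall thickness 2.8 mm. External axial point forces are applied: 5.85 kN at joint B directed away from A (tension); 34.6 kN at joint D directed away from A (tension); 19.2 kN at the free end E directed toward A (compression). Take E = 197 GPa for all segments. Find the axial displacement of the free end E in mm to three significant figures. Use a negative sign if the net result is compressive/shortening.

Internal axial forces (sectioning from the free end, tension +): N_DE = -19.2 kN, N_CD = 15.4 kN, N_BC = 15.4 kN, N_AB = 21.25 kN.
A_CD = 749.9 mm².
A_DE = 125.8 mm².
δ_AB = 21250·846/(508·197000) = 0.1796 mm
δ_BC = 15400·749/(202·197000) = 0.2899 mm
δ_CD = 15400·785/(749.9·197000) = 0.08183 mm
δ_DE = -19200·217/(125.8·197000) = -0.1681 mm
δ = Σδ_i = 0.3832 mm.

0.383 mm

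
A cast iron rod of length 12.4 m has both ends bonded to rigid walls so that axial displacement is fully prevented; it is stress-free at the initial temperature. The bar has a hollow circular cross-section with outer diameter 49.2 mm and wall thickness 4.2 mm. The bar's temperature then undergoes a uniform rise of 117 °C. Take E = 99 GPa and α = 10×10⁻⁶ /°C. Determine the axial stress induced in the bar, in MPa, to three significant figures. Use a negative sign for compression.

Free thermal expansion αLΔT = 10e-6 · 12400 · 117 = 14.51 mm.
The walls impose strain ε = −(14.51)/12400 = -1.1700e-03; σ = Eε = 99000 · -1.1700e-03 = -115.8 MPa.

-116 MPa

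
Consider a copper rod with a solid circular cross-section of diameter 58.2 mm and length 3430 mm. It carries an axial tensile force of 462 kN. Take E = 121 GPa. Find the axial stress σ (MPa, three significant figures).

174 MPa

A = 2660 mm².
σ = N/A = 462000/2660 = 173.7 MPa.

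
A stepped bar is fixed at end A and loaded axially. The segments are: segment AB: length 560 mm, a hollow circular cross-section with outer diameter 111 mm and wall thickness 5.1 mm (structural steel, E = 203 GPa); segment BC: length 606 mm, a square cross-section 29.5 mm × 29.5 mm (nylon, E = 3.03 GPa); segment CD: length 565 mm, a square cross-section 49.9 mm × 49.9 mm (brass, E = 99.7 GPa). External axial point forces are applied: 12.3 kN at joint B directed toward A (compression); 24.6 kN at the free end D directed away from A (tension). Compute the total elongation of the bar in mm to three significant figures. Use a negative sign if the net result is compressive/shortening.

5.73 mm

Internal axial forces (sectioning from the free end, tension +): N_CD = 24.6 kN, N_BC = 24.6 kN, N_AB = 12.3 kN.
A_AB = 1697 mm².
A_BC = 870.2 mm².
A_CD = 2490 mm².
δ_AB = 12300·560/(1697·203000) = 0.02 mm
δ_BC = 24600·606/(870.2·3030) = 5.654 mm
δ_CD = 24600·565/(2490·99700) = 0.05599 mm
δ = Σδ_i = 5.73 mm.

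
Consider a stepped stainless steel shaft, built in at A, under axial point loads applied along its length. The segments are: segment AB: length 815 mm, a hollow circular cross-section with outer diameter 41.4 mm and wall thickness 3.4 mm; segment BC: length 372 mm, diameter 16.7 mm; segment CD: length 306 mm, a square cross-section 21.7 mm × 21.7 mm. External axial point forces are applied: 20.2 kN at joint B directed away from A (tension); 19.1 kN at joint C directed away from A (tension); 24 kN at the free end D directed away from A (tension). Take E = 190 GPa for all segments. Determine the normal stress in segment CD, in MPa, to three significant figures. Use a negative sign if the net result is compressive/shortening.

Internal axial forces (sectioning from the free end, tension +): N_CD = 24 kN, N_BC = 43.1 kN, N_AB = 63.3 kN.
A_CD = 470.9 mm².
σ_CD = N_CD/A_CD = 24000/470.9 = 50.97 MPa.

51.0 MPa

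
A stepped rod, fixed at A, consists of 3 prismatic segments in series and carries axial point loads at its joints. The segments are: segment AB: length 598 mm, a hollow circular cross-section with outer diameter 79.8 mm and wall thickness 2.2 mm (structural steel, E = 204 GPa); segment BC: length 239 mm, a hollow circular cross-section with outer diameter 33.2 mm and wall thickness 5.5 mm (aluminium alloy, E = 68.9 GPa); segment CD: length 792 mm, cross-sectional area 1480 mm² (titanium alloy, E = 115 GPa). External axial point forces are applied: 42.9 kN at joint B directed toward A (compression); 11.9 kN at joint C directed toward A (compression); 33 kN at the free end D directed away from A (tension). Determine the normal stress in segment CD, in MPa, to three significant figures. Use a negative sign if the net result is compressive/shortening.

Internal axial forces (sectioning from the free end, tension +): N_CD = 33 kN, N_BC = 21.1 kN, N_AB = -21.8 kN.
σ_CD = N_CD/A_CD = 33000/1480 = 22.3 MPa.

22.3 MPa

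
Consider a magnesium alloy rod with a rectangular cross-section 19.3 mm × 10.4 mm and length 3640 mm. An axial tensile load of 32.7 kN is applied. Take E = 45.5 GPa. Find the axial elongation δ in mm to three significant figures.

13.0 mm

A = 200.7 mm².
δ_mech = NL/(AE) = 32700·3640/(200.7·45500) = 13.03 mm.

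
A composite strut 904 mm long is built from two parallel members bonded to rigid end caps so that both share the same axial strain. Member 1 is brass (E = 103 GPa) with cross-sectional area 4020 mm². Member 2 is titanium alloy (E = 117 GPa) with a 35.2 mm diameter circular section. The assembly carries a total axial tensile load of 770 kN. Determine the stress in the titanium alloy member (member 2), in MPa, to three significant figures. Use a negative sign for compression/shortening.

A_2 = 973.1 mm².
Equal strain + equilibrium ⇒ each member carries load in proportion to AE: A₁E₁ = 414100000 N, A₂E₂ = 113900000 N, ΣAE = 527900000 N.
σ₂ = P·E₂/ΣAE = 770000·117000/527900000 = 170.7 MPa.

171 MPa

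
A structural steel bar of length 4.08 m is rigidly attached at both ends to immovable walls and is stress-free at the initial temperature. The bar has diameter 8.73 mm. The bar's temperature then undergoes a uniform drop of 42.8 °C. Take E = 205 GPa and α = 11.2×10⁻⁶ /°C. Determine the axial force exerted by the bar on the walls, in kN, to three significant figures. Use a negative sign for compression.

Free thermal expansion αLΔT = 11.2e-6 · 4080 · -42.8 = -1.956 mm.
The walls impose strain ε = −(-1.956)/4080 = 4.7936e-04; σ = Eε = 205000 · 4.7936e-04 = 98.27 MPa.
Wall reaction R = σ·A = 98.27·59.86 = 5882 N = 5.882 kN.

5.88 kN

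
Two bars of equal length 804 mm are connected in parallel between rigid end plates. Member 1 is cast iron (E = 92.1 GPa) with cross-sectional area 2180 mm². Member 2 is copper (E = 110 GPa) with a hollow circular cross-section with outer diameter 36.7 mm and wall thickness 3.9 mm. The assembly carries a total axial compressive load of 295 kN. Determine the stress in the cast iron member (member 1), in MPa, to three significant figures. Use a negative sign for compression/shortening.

-111 MPa

A_2 = 401.9 mm².
Equal strain + equilibrium ⇒ each member carries load in proportion to AE: A₁E₁ = 200800000 N, A₂E₂ = 44210000 N, ΣAE = 245000000 N.
σ₁ = P·E₁/ΣAE = -295000·92100/245000000 = -110.9 MPa.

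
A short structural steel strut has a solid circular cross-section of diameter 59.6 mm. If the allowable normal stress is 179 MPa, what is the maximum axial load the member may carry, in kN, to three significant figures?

A = 2790 mm².
P_max = σ_allow · A = 179 · 2790 = 499400 N = 499.4 kN.

499 kN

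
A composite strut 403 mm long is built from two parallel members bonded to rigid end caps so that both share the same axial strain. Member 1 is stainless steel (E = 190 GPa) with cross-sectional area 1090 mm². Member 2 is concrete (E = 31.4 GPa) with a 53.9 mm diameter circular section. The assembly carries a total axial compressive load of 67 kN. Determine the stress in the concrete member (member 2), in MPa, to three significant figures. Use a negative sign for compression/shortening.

-7.55 MPa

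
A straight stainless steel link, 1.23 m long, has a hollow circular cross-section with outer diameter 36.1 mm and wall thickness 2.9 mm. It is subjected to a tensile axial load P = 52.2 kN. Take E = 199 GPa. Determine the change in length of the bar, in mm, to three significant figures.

A = 302.5 mm².
δ_mech = NL/(AE) = 52200·1230/(302.5·199000) = 1.067 mm.

1.07 mm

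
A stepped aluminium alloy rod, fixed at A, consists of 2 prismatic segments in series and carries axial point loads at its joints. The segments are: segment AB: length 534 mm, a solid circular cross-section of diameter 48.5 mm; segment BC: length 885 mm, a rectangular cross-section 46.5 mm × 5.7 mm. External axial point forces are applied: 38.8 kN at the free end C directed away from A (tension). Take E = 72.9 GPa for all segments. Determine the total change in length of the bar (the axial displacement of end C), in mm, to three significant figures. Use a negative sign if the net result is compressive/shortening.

1.93 mm

Internal axial forces (sectioning from the free end, tension +): N_BC = 38.8 kN, N_AB = 38.8 kN.
A_AB = 1847 mm².
A_BC = 265.1 mm².
δ_AB = 38800·534/(1847·72900) = 0.1538 mm
δ_BC = 38800·885/(265.1·72900) = 1.777 mm
δ = Σδ_i = 1.931 mm.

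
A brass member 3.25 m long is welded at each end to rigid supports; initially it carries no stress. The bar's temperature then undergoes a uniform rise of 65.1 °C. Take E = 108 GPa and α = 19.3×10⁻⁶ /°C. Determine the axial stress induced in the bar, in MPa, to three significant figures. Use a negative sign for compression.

-136 MPa

Free thermal expansion αLΔT = 19.3e-6 · 3250 · 65.1 = 4.083 mm.
The walls impose strain ε = −(4.083)/3250 = -1.2564e-03; σ = Eε = 108000 · -1.2564e-03 = -135.7 MPa.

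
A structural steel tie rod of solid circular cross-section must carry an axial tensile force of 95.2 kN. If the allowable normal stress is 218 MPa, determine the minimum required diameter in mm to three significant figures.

23.6 mm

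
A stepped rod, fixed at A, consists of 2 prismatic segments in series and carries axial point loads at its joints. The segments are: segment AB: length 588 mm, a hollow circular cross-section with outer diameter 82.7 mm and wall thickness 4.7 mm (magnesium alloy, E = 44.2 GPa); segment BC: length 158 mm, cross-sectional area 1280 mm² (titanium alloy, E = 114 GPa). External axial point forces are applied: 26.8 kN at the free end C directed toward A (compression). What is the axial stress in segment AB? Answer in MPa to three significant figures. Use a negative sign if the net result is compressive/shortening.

-23.3 MPa

Internal axial forces (sectioning from the free end, tension +): N_BC = -26.8 kN, N_AB = -26.8 kN.
A_AB = 1152 mm².
σ_AB = N_AB/A_AB = -26800/1152 = -23.27 MPa.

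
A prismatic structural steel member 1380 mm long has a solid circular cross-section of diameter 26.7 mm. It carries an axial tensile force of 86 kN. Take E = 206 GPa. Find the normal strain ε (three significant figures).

7.46e-04

A = 559.9 mm².
σ = N/A = 153.6 MPa; ε = σ/E = 153.6/206000 = 7.456e-04.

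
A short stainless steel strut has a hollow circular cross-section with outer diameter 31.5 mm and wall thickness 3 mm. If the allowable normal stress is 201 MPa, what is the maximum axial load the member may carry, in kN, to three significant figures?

54.0 kN

A = 268.6 mm².
P_max = σ_allow · A = 201 · 268.6 = 53990 N = 53.99 kN.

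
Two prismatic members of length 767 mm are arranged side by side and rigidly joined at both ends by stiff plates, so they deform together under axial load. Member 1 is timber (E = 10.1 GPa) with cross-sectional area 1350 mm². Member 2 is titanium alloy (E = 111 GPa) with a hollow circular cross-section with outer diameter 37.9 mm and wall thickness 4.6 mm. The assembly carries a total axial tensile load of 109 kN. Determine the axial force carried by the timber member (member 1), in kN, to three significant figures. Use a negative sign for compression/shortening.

A_2 = 481.2 mm².
Equal strain + equilibrium ⇒ each member carries load in proportion to AE: A₁E₁ = 13640000 N, A₂E₂ = 53420000 N, ΣAE = 67050000 N.
F₁ = P·A₁E₁/ΣAE = 109000·13640000/67050000 = 22170 N.

22.2 kN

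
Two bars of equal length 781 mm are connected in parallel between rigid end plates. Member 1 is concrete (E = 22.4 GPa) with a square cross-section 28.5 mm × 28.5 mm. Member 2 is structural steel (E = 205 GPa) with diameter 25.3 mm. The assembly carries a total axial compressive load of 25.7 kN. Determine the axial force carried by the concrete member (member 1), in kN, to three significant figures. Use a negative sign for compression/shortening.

-3.86 kN

A_1 = 812.2 mm².
A_2 = 502.7 mm².
Equal strain + equilibrium ⇒ each member carries load in proportion to AE: A₁E₁ = 18190000 N, A₂E₂ = 103100000 N, ΣAE = 121300000 N.
F₁ = P·A₁E₁/ΣAE = -25700·18190000/121300000 = -3856 N.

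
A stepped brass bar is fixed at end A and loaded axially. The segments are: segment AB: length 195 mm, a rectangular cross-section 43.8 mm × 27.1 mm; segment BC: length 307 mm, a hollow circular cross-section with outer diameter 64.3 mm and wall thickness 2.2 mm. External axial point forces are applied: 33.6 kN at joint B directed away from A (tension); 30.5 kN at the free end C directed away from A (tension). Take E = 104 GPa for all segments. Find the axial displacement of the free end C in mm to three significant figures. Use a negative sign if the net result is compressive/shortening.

0.311 mm

Internal axial forces (sectioning from the free end, tension +): N_BC = 30.5 kN, N_AB = 64.1 kN.
A_AB = 1187 mm².
A_BC = 429.2 mm².
δ_AB = 64100·195/(1187·104000) = 0.1013 mm
δ_BC = 30500·307/(429.2·104000) = 0.2098 mm
δ = Σδ_i = 0.311 mm.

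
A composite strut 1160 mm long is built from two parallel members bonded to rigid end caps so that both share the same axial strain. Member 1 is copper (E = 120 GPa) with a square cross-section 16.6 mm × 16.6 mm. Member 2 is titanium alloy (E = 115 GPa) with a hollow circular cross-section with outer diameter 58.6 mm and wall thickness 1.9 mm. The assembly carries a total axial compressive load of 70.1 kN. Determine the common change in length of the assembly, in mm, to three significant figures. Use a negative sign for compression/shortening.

A_1 = 275.6 mm².
A_2 = 338.4 mm².
Equal strain + equilibrium ⇒ each member carries load in proportion to AE: A₁E₁ = 33070000 N, A₂E₂ = 38920000 N, ΣAE = 71990000 N.
δ = PL/ΣAE = -70100·1160/71990000 = -1.13 mm.

-1.13 mm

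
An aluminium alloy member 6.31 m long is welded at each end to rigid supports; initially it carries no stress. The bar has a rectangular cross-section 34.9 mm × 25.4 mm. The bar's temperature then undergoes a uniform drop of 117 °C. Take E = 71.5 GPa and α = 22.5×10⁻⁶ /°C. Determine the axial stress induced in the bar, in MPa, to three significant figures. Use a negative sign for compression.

Free thermal expansion αLΔT = 22.5e-6 · 6310 · -117 = -16.61 mm.
The walls impose strain ε = −(-16.61)/6310 = 2.6325e-03; σ = Eε = 71500 · 2.6325e-03 = 188.2 MPa.

188 MPa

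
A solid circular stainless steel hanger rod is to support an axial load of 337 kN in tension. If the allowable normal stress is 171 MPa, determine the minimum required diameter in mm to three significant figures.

50.1 mm

Required area A ≥ P/σ_allow = 337000/171 = 1971 mm².
For a solid circular section, d ≥ √(4A/π) = 50.09 mm.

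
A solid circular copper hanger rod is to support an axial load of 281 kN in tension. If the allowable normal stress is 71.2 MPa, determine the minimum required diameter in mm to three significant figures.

70.9 mm

Required area A ≥ P/σ_allow = 281000/71.2 = 3947 mm².
For a solid circular section, d ≥ √(4A/π) = 70.89 mm.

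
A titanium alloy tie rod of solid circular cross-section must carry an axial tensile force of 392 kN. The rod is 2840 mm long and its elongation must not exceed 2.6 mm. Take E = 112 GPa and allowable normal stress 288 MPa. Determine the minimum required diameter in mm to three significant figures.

69.8 mm

Required area A ≥ P/σ_allow = 392000/288 = 1361 mm².
For a solid circular section, d ≥ √(4A/π) = 41.63 mm.
Elongation limit: A ≥ PL/(Eδ_allow) = 392000·2840/(112000·2.6) = 3823 mm² ⇒ d ≥ 69.77 mm.
The elongation limit governs.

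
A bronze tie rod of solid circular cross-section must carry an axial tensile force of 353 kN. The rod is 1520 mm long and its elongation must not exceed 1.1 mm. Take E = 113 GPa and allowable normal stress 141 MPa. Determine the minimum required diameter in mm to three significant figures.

Required area A ≥ P/σ_allow = 353000/141 = 2504 mm².
For a solid circular section, d ≥ √(4A/π) = 56.46 mm.
Elongation limit: A ≥ PL/(Eδ_allow) = 353000·1520/(113000·1.1) = 4317 mm² ⇒ d ≥ 74.14 mm.
The elongation limit governs.

74.1 mm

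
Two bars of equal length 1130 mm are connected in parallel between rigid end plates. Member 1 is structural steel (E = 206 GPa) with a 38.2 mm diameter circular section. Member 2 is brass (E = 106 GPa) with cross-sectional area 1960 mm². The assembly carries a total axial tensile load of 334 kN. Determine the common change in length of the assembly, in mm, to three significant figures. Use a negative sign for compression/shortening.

0.850 mm

A_1 = 1146 mm².
Equal strain + equilibrium ⇒ each member carries load in proportion to AE: A₁E₁ = 236100000 N, A₂E₂ = 207800000 N, ΣAE = 443900000 N.
δ = PL/ΣAE = 334000·1130/443900000 = 0.8503 mm.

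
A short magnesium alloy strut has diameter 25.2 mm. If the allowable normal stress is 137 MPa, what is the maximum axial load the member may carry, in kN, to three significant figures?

A = 498.8 mm².
P_max = σ_allow · A = 137 · 498.8 = 68330 N = 68.33 kN.

68.3 kN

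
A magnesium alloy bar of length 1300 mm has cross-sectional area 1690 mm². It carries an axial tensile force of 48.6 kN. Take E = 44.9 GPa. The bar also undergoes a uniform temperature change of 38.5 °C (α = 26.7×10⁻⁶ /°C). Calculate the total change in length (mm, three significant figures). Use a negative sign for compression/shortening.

δ_mech = NL/(AE) = 48600·1300/(1690·44900) = 0.8326 mm.
δ_thermal = αLΔT = 26.7e-6·1300·38.5 = 1.336 mm.
δ = δ_mech + δ_thermal = 2.169 mm.

2.17 mm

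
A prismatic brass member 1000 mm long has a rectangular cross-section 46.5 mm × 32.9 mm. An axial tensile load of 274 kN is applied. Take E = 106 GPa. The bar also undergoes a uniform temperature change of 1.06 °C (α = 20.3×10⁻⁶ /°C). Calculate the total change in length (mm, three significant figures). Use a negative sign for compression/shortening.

1.71 mm

A = 1530 mm².
δ_mech = NL/(AE) = 274000·1000/(1530·106000) = 1.69 mm.
δ_thermal = αLΔT = 20.3e-6·1000·1.06 = 0.02152 mm.
δ = δ_mech + δ_thermal = 1.711 mm.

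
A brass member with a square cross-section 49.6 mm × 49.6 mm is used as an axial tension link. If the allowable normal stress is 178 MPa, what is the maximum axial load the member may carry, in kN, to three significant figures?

A = 2460 mm².
P_max = σ_allow · A = 178 · 2460 = 437900 N = 437.9 kN.

438 kN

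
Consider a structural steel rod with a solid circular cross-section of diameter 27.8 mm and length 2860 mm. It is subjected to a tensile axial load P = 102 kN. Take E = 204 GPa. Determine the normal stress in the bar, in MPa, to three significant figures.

168 MPa

A = 607 mm².
σ = N/A = 102000/607 = 168 MPa.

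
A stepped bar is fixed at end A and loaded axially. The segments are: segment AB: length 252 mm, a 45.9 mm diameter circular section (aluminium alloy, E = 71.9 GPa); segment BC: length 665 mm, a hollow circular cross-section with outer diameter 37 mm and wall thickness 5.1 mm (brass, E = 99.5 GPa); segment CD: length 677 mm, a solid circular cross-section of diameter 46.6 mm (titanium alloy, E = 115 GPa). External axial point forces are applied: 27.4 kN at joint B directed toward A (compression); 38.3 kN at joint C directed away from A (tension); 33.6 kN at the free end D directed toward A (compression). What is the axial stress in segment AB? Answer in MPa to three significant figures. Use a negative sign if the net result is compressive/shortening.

Internal axial forces (sectioning from the free end, tension +): N_CD = -33.6 kN, N_BC = 4.7 kN, N_AB = -22.7 kN.
A_AB = 1655 mm².
σ_AB = N_AB/A_AB = -22700/1655 = -13.72 MPa.

-13.7 MPa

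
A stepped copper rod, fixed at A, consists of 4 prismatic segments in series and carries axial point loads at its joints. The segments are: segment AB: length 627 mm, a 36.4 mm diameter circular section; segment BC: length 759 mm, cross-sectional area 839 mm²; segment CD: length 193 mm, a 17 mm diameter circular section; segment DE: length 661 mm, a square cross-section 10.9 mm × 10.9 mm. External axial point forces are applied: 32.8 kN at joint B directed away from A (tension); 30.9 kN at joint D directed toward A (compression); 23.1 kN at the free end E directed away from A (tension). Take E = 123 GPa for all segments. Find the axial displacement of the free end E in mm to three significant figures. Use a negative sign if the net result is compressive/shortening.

1.06 mm

Internal axial forces (sectioning from the free end, tension +): N_DE = 23.1 kN, N_CD = -7.8 kN, N_BC = -7.8 kN, N_AB = 25 kN.
A_AB = 1041 mm².
A_CD = 227 mm².
A_DE = 118.8 mm².
δ_AB = 25000·627/(1041·123000) = 0.1225 mm
δ_BC = -7800·759/(839·123000) = -0.05737 mm
δ_CD = -7800·193/(227·123000) = -0.05392 mm
δ_DE = 23100·661/(118.8·123000) = 1.045 mm
δ = Σδ_i = 1.056 mm.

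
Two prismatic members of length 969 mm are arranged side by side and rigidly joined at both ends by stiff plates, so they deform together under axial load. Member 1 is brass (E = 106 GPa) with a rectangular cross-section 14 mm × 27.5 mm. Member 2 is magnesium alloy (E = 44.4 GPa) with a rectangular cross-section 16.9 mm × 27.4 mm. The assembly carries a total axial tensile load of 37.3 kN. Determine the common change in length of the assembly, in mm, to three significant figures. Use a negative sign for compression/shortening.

A_1 = 385 mm².
A_2 = 463.1 mm².
Equal strain + equilibrium ⇒ each member carries load in proportion to AE: A₁E₁ = 40810000 N, A₂E₂ = 20560000 N, ΣAE = 61370000 N.
δ = PL/ΣAE = 37300·969/61370000 = 0.5889 mm.

0.589 mm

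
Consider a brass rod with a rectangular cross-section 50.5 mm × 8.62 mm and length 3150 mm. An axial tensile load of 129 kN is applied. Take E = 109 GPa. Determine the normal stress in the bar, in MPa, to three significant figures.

296 MPa

A = 435.3 mm².
σ = N/A = 129000/435.3 = 296.3 MPa.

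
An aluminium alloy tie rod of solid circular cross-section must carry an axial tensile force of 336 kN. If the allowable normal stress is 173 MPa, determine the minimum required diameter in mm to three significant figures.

49.7 mm

Required area A ≥ P/σ_allow = 336000/173 = 1942 mm².
For a solid circular section, d ≥ √(4A/π) = 49.73 mm.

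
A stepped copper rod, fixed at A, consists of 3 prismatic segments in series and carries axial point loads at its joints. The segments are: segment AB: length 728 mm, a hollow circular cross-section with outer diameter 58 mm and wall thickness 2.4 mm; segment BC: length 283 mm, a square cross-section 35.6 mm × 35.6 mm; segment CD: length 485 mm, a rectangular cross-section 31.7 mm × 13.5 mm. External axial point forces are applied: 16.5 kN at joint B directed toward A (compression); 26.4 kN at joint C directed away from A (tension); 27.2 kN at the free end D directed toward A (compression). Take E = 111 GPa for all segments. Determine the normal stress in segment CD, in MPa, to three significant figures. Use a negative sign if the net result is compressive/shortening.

-63.6 MPa

Internal axial forces (sectioning from the free end, tension +): N_CD = -27.2 kN, N_BC = -0.8 kN, N_AB = -17.3 kN.
A_CD = 427.9 mm².
σ_CD = N_CD/A_CD = -27200/427.9 = -63.56 MPa.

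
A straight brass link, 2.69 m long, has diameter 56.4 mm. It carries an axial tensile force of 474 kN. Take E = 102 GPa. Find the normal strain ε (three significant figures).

0.00186

A = 2498 mm².
σ = N/A = 189.7 MPa; ε = σ/E = 189.7/102000 = 1.860e-03.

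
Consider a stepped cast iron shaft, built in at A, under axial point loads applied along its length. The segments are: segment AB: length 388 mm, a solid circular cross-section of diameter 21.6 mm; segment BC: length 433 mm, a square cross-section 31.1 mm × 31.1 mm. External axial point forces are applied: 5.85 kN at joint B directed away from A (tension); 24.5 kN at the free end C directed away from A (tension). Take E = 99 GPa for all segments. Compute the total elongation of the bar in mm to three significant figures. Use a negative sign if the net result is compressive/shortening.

Internal axial forces (sectioning from the free end, tension +): N_BC = 24.5 kN, N_AB = 30.35 kN.
A_AB = 366.4 mm².
A_BC = 967.2 mm².
δ_AB = 30350·388/(366.4·99000) = 0.3246 mm
δ_BC = 24500·433/(967.2·99000) = 0.1108 mm
δ = Σδ_i = 0.4354 mm.

0.435 mm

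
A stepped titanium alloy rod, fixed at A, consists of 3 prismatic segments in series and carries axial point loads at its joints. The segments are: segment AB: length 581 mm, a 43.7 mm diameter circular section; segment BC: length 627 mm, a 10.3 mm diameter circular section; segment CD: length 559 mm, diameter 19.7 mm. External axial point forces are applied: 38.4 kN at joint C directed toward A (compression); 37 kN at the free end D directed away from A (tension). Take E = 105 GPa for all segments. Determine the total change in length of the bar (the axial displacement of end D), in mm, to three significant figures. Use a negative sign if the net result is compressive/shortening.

Internal axial forces (sectioning from the free end, tension +): N_CD = 37 kN, N_BC = -1.4 kN, N_AB = -1.4 kN.
A_AB = 1500 mm².
A_BC = 83.32 mm².
A_CD = 304.8 mm².
δ_AB = -1400·581/(1500·105000) = -0.005165 mm
δ_BC = -1400·627/(83.32·105000) = -0.1003 mm
δ_CD = 37000·559/(304.8·105000) = 0.6463 mm
δ = Σδ_i = 0.5408 mm.

0.541 mm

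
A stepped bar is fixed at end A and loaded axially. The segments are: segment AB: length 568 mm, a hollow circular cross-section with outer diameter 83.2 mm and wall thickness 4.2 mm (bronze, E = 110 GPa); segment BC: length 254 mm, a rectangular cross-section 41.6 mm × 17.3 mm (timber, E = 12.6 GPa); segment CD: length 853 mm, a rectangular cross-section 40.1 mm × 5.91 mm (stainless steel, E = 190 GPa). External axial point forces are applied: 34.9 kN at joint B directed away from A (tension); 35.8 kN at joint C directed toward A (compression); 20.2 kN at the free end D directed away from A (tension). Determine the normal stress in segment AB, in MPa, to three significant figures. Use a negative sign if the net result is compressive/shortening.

18.5 MPa

Internal axial forces (sectioning from the free end, tension +): N_CD = 20.2 kN, N_BC = -15.6 kN, N_AB = 19.3 kN.
A_AB = 1042 mm².
σ_AB = N_AB/A_AB = 19300/1042 = 18.52 MPa.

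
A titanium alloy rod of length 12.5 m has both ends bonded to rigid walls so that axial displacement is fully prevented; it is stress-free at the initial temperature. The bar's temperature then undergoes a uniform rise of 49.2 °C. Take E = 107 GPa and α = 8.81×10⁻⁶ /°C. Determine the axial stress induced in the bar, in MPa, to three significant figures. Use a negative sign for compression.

Free thermal expansion αLΔT = 8.81e-6 · 12500 · 49.2 = 5.418 mm.
The walls impose strain ε = −(5.418)/12500 = -4.3345e-04; σ = Eε = 107000 · -4.3345e-04 = -46.38 MPa.

-46.4 MPa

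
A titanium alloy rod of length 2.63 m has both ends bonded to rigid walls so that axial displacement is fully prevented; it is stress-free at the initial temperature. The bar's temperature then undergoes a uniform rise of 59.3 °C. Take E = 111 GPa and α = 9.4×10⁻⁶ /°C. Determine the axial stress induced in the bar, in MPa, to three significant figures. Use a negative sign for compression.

-61.9 MPa

Free thermal expansion αLΔT = 9.4e-6 · 2630 · 59.3 = 1.466 mm.
The walls impose strain ε = −(1.466)/2630 = -5.5742e-04; σ = Eε = 111000 · -5.5742e-04 = -61.87 MPa.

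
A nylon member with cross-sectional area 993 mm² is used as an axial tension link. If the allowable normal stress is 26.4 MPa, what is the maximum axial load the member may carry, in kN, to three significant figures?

26.2 kN

P_max = σ_allow · A = 26.4 · 993 = 26220 N = 26.22 kN.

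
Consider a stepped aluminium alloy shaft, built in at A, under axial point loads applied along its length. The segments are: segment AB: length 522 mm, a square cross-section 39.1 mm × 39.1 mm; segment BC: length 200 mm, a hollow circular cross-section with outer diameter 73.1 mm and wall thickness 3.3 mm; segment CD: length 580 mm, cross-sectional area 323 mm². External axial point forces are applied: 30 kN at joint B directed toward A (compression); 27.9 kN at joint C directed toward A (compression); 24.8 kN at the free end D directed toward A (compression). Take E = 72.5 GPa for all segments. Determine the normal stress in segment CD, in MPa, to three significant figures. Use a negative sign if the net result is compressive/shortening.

Internal axial forces (sectioning from the free end, tension +): N_CD = -24.8 kN, N_BC = -52.7 kN, N_AB = -82.7 kN.
σ_CD = N_CD/A_CD = -24800/323 = -76.78 MPa.

-76.8 MPa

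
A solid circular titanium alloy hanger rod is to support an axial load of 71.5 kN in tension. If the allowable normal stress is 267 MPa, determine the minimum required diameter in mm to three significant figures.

18.5 mm

Required area A ≥ P/σ_allow = 71500/267 = 267.8 mm².
For a solid circular section, d ≥ √(4A/π) = 18.47 mm.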